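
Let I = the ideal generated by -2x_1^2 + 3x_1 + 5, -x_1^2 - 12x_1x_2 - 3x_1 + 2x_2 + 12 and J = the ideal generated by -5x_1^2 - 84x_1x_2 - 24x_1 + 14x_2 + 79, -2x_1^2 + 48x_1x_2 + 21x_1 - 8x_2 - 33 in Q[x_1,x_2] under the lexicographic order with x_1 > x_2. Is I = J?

Since reduced Gröbner bases are canonical representatives of ideals under a given ordering, it suffices to compute and compare them.
Buchberger on the first generating set:
f_1 = -2x_1^2 + 3x_1 + 5, LT = x_1^2.
f_2 = -x_1^2 - 12x_1x_2 - 3x_1 + 2x_2 + 12, LT = x_1^2.

S(f_1,f_2): lcm = x_1^2. S = -12x_1x_2 - 9/2x_1 + 2x_2 + 19/2.
  leading term x_1x_2: no divisor's leading term divides it; move -12x_1x_2 to the remainder.
  leading term x_1: no divisor's leading term divides it; move -9/2x_1 to the remainder.
  leading term x_2: no divisor's leading term divides it; move 2x_2 to the remainder.
  leading term 1: no divisor's leading term divides it; move 19/2 to the remainder.
  remainder -12x_1x_2 - 9/2x_1 + 2x_2 + 19/2 ≠ 0; add g_3 = -12x_1x_2 - 9/2x_1 + 2x_2 + 19/2 to the basis.

S(f_1,g_3): lcm = x_1^2x_2. S = -3/8x_1^2 - 4/3x_1x_2 + 19/24x_1 - 5/2x_2.
  leading term x_1^2: subtract (3/16)·f_1 from -3/8x_1^2 - 4/3x_1x_2 + 19/24x_1 - 5/2x_2 → -4/3x_1x_2 + 11/48x_1 - 5/2x_2 - 15/16
  leading term x_1x_2: subtract (1/9)·g_3 from -4/3x_1x_2 + 11/48x_1 - 5/2x_2 - 15/16 → 35/48x_1 - 49/18x_2 - 287/144
  leading term x_1: no divisor's leading term divides it; move 35/48x_1 to the remainder.
  leading term x_2: no divisor's leading term divides it; move -49/18x_2 to the remainder.
  leading term 1: no divisor's leading term divides it; move -287/144 to the remainder.
  remainder 35/48x_1 - 49/18x_2 - 287/144 ≠ 0; add g_4 = 35/48x_1 - 49/18x_2 - 287/144 to the basis.

S(g_3,g_4): lcm = x_1x_2. S = 3/8x_1 + 56/15x_2^2 + 77/30x_2 - 19/24.
  leading term x_1: subtract (18/35)·g_4 from 3/8x_1 + 56/15x_2^2 + 77/30x_2 - 19/24 → 56/15x_2^2 + 119/30x_2 + 7/30
  leading term x_2^2: no divisor's leading term divides it; move 56/15x_2^2 to the remainder.
  leading term x_2: no divisor's leading term divides it; move 119/30x_2 to the remainder.
  leading term 1: no divisor's leading term divides it; move 7/30 to the remainder.
  remainder 56/15x_2^2 + 119/30x_2 + 7/30 ≠ 0; add g_5 = 56/15x_2^2 + 119/30x_2 + 7/30 to the basis.

The other S-polynomials (S(f_2,g_3), S(f_1,g_4), S(f_2,g_4), S(f_1,g_5), S(f_2,g_5), S(g_3,g_5), S(g_4,g_5)) all reduce to 0 modulo the current basis, so we have a Gröbner basis.
Inter-reduce: drop elements whose leading term is divisible by another's, tail-reduce, and make monic.
Reduced Gröbner basis: {x_1 - 56/15x_2 - 41/15, x_2^2 + 17/16x_2 + 1/16}.

Buchberger on the second generating set:
h_1 = -5x_1^2 - 84x_1x_2 - 24x_1 + 14x_2 + 79, LT = x_1^2.
h_2 = -2x_1^2 + 48x_1x_2 + 21x_1 - 8x_2 - 33, LT = x_1^2.

S(h_1,h_2): lcm = x_1^2. S = 204/5x_1x_2 + 153/10x_1 - 34/5x_2 - 323/10.
  leading term x_1x_2: no divisor's leading term divides it; move 204/5x_1x_2 to the remainder.
  leading term x_1: no divisor's leading term divides it; move 153/10x_1 to the remainder.
  leading term x_2: no divisor's leading term divides it; move -34/5x_2 to the remainder.
  leading term 1: no divisor's leading term divides it; move -323/10 to the remainder.
  remainder 204/5x_1x_2 + 153/10x_1 - 34/5x_2 - 323/10 ≠ 0; add k_3 = 204/5x_1x_2 + 153/10x_1 - 34/5x_2 - 323/10 to the basis.

S(h_1,k_3): lcm = x_1^2x_2. S = -3/8x_1^2 + 84/5x_1x_2^2 + 149/30x_1x_2 + 19/24x_1 - 14/5x_2^2 - 79/5x_2.
  leading term x_1^2: subtract (3/40)·h_1 from -3/8x_1^2 + 84/5x_1x_2^2 + 149/30x_1x_2 + 19/24x_1 - 14/5x_2^2 - 79/5x_2 → 84/5x_1x_2^2 + 169/15x_1x_2 + 311/120x_1 - 14/5x_2^2 - 337/20x_2 - 237/40
  leading term x_1x_2^2: subtract (7/17x_2)·k_3 from 84/5x_1x_2^2 + 169/15x_1x_2 + 311/120x_1 - 14/5x_2^2 - 337/20x_2 - 237/40 → 149/30x_1x_2 + 311/120x_1 - 71/20x_2 - 237/40
  leading term x_1x_2: subtract (149/1224)·k_3 from 149/30x_1x_2 + 311/120x_1 - 71/20x_2 - 237/40 → 35/48x_1 - 49/18x_2 - 287/144
  leading term x_1: no divisor's leading term divides it; move 35/48x_1 to the remainder.
  leading term x_2: no divisor's leading term divides it; move -49/18x_2 to the remainder.
  leading term 1: no divisor's leading term divides it; move -287/144 to the remainder.
  remainder 35/48x_1 - 49/18x_2 - 287/144 ≠ 0; add k_4 = 35/48x_1 - 49/18x_2 - 287/144 to the basis.

S(k_3,k_4): lcm = x_1x_2. S = 3/8x_1 + 56/15x_2^2 + 77/30x_2 - 19/24.
  leading term x_1: subtract (18/35)·k_4 from 3/8x_1 + 56/15x_2^2 + 77/30x_2 - 19/24 → 56/15x_2^2 + 119/30x_2 + 7/30
  leading term x_2^2: no divisor's leading term divides it; move 56/15x_2^2 to the remainder.
  leading term x_2: no divisor's leading term divides it; move 119/30x_2 to the remainder.
  leading term 1: no divisor's leading term divides it; move 7/30 to the remainder.
  remainder 56/15x_2^2 + 119/30x_2 + 7/30 ≠ 0; add k_5 = 56/15x_2^2 + 119/30x_2 + 7/30 to the basis.

The other S-polynomials (S(h_2,k_3), S(h_1,k_4), S(h_2,k_4), S(h_1,k_5), S(h_2,k_5), S(k_3,k_5), S(k_4,k_5)) all reduce to 0 modulo the current basis, so we have a Gröbner basis.
Inter-reduce: drop elements whose leading term is divisible by another's, tail-reduce, and make monic.
Reduced Gröbner basis: {x_1 - 56/15x_2 - 41/15, x_2^2 + 17/16x_2 + 1/16}.

These coincide, so the ideals are equal.
The choice of monomial ordering does not affect the verdict — as long as both bases are computed under the same ordering, their equality decides ideal equality.

Yes, the ideals are equal.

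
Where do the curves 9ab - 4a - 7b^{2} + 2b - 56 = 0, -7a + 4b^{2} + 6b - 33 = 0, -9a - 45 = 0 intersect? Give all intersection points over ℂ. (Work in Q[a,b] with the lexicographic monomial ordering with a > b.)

Compute a lex Gröbner basis by Buchberger's algorithm.
f_1 = 9ab - 4a - 7b^{2} + 2b - 56, LT = ab.
f_2 = -7a + 4b^{2} + 6b - 33, LT = a.
f_3 = -9a - 45, LT = a.

S(f_1,f_2): lcm = ab. S = -\tfrac{4}{9}a + \tfrac{4}{7}b^{3} + \tfrac{5}{63}b^{2} - \tfrac{283}{63}b - \tfrac{56}{9}.
  leading term a: subtract (\tfrac{4}{63})·f_2 from -\tfrac{4}{9}a + \tfrac{4}{7}b^{3} + \tfrac{5}{63}b^{2} - \tfrac{283}{63}b - \tfrac{56}{9} → \tfrac{4}{7}b^{3} - \tfrac{11}{63}b^{2} - \tfrac{307}{63}b - \tfrac{260}{63}
  leading term b^{3}: no divisor's leading term divides it; move \tfrac{4}{7}b^{3} to the remainder.
  leading term b^{2}: no divisor's leading term divides it; move -\tfrac{11}{63}b^{2} to the remainder.
  leading term b: no divisor's leading term divides it; move -\tfrac{307}{63}b to the remainder.
  leading term 1: no divisor's leading term divides it; move -\tfrac{260}{63} to the remainder.
  remainder \tfrac{4}{7}b^{3} - \tfrac{11}{63}b^{2} - \tfrac{307}{63}b - \tfrac{260}{63} ≠ 0; add h_4 = \tfrac{4}{7}b^{3} - \tfrac{11}{63}b^{2} - \tfrac{307}{63}b - \tfrac{260}{63} to the basis.

S(f_1,f_3): lcm = ab. S = -\tfrac{4}{9}a - \tfrac{7}{9}b^{2} - \tfrac{43}{9}b - \tfrac{56}{9}.
  leading term a: subtract (\tfrac{4}{63})·f_2 from -\tfrac{4}{9}a - \tfrac{7}{9}b^{2} - \tfrac{43}{9}b - \tfrac{56}{9} → -\tfrac{65}{63}b^{2} - \tfrac{325}{63}b - \tfrac{260}{63}
  leading term b^{2}: no divisor's leading term divides it; move -\tfrac{65}{63}b^{2} to the remainder.
  leading term b: no divisor's leading term divides it; move -\tfrac{325}{63}b to the remainder.
  leading term 1: no divisor's leading term divides it; move -\tfrac{260}{63} to the remainder.
  remainder -\tfrac{65}{63}b^{2} - \tfrac{325}{63}b - \tfrac{260}{63} ≠ 0; add h_5 = -\tfrac{65}{63}b^{2} - \tfrac{325}{63}b - \tfrac{260}{63} to the basis.

S(f_2,f_3): lcm = a. S = -\tfrac{4}{7}b^{2} - \tfrac{6}{7}b - \tfrac{2}{7}.
  leading term b^{2}: subtract (\tfrac{36}{65})·h_5 from -\tfrac{4}{7}b^{2} - \tfrac{6}{7}b - \tfrac{2}{7} → 2b + 2
  leading term b: no divisor's leading term divides it; move 2b to the remainder.
  leading term 1: no divisor's leading term divides it; move 2 to the remainder.
  remainder 2b + 2 ≠ 0; add h_6 = 2b + 2 to the basis.

The other S-polynomials (S(f_1,h_4), S(f_2,h_4), S(f_3,h_4), S(f_1,h_5), S(f_2,h_5), S(f_3,h_5), S(h_4,h_5), S(f_1,h_6), S(f_2,h_6), S(f_3,h_6), S(h_4,h_6), S(h_5,h_6)) all reduce to 0 modulo the current basis, so we have a Gröbner basis.
Inter-reduce: drop elements whose leading term is divisible by another's, tail-reduce, and make monic.
Reduced Gröbner basis: {a + 5, b + 1}.

The lex basis is triangular: the last element involves only b. Solving b + 1 = 0 gives b ∈ {-1}; substituting each value into the earlier elements determines the remaining variables.
  b = -1: the earlier basis element becomes a + 5 = 0, giving a = -5 — point (-5, -1).
Each listed point satisfies every original equation (direct substitution).

{(-5, -1)}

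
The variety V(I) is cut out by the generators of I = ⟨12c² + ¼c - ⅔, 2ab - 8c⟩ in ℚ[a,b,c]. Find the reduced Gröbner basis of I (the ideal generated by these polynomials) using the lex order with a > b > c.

f_1 = 12c² + ¼c - ⅔, LT = c².
f_2 = 2ab - 8c, LT = ab.

The S-polynomials (S(f_1,f_2)) all reduce to 0 modulo the current basis, so we have a Gröbner basis.

G = {ab - 4c, c² + 1/48c - 1/18}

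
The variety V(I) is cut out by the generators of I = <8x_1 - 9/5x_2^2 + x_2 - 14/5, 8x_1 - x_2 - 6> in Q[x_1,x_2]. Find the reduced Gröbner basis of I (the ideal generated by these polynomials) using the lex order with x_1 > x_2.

G = {x_1 - 1/8x_2 - 3/4, x_2^2 - 10/9x_2 - 16/9}

f_1 = 8x_1 - 9/5x_2^2 + x_2 - 14/5, LT = x_1.
f_2 = 8x_1 - x_2 - 6, LT = x_1.

S(f_1,f_2): lcm = x_1. S = -9/40x_2^2 + 1/4x_2 + 2/5.
  leading term x_2^2: no divisor's leading term divides it; move -9/40x_2^2 to the remainder.
  leading term x_2: no divisor's leading term divides it; move 1/4x_2 to the remainder.
  leading term 1: no divisor's leading term divides it; move 2/5 to the remainder.
  remainder -9/40x_2^2 + 1/4x_2 + 2/5 ≠ 0; add g_3 = -9/40x_2^2 + 1/4x_2 + 2/5 to the basis.

The other S-polynomials (S(f_1,g_3), S(f_2,g_3)) all reduce to 0 modulo the current basis, so we have a Gröbner basis.
Inter-reduce: drop elements whose leading term is divisible by another's, tail-reduce, and make monic.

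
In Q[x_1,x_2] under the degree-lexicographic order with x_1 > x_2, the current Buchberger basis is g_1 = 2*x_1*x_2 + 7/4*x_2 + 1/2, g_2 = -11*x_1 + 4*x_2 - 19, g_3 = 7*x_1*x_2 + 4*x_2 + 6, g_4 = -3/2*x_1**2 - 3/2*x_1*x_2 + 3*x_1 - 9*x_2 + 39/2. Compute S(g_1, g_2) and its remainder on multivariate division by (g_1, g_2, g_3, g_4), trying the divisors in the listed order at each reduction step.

S(g_1, g_2) = 4/11*x_2**2 - 75/88*x_2 + 1/4; remainder on division = 4/11*x_2**2 - 75/88*x_2 + 1/4.

lcm(LM(g_1), LM(g_2)) = x_1*x_2.
S = (lcm/LT(g_1))·g_1 − (lcm/LT(g_2))·g_2 = 4/11*x_2**2 - 75/88*x_2 + 1/4.
Reduce S modulo (g_1, g_2, g_3, g_4) in that order:
  leading term x_2**2: no divisor's leading term divides it; move 4/11*x_2**2 to the remainder.
  leading term x_2: no divisor's leading term divides it; move -75/88*x_2 to the remainder.
  leading term 1: no divisor's leading term divides it; move 1/4 to the remainder.
The remainder 4/11*x_2**2 - 75/88*x_2 + 1/4 is nonzero, so it would be added as the next basis element.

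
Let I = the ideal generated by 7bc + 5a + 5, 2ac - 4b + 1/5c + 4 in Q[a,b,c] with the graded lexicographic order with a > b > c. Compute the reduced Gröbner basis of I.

G = {a^2 + 14/5b^2 + 11/10a - 14/5b + 1/10, ac - 2b + 1/10c + 2, bc + 5/7a + 5/7}

f_1 = 7bc + 5a + 5, LT = bc.
f_2 = 2ac - 4b + 1/5c + 4, LT = ac.

S(f_1,f_2): lcm = abc. S = 5/7a^2 + 2b^2 - 1/10bc + 5/7a - 2b.
  leading term a^2: no divisor's leading term divides it; move 5/7a^2 to the remainder.
  leading term b^2: no divisor's leading term divides it; move 2b^2 to the remainder.
  leading term bc: subtract (-1/70)·f_1 from -1/10bc + 5/7a - 2b → 11/14a - 2b + 1/14
  leading term a: no divisor's leading term divides it; move 11/14a to the remainder.
  leading term b: no divisor's leading term divides it; move -2b to the remainder.
  leading term 1: no divisor's leading term divides it; move 1/14 to the remainder.
  remainder 5/7a^2 + 2b^2 + 11/14a - 2b + 1/14 ≠ 0; add g_3 = 5/7a^2 + 2b^2 + 11/14a - 2b + 1/14 to the basis.

The other S-polynomials (S(f_1,g_3), S(f_2,g_3)) all reduce to 0 modulo the current basis, so we have a Gröbner basis.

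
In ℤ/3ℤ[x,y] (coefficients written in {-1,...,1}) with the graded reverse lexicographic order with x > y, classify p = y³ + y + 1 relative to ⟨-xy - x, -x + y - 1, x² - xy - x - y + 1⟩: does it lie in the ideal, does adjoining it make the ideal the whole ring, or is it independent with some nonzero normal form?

y³ + y + 1 is independent of I; its normal form modulo I is -y + 1.

First compute the reduced Gröbner basis of I by Buchberger's algorithm.
f_1 = -xy - x, LT = xy.
f_2 = -x + y - 1, LT = x.
f_3 = x² - xy - x - y + 1, LT = x².

S(f_1,f_2): lcm = xy. S = y² + x - y.
  leading term y²: no divisor's leading term divides it; move y² to the remainder.
  leading term x: subtract (-1)·f_2 from x - y → -1
  leading term 1: no divisor's leading term divides it; move -1 to the remainder.
  remainder y² - 1 ≠ 0; add h_4 = y² - 1 to the basis.

The other S-polynomials (S(f_1,f_3), S(f_2,f_3), S(f_1,h_4), S(f_2,h_4), S(f_3,h_4)) all reduce to 0 modulo the current basis, so we have a Gröbner basis.
Inter-reduce: drop elements whose leading term is divisible by another's, tail-reduce, and make monic.
Reduced Gröbner basis: {y² - 1, x - y + 1}.
Label its elements g_1 = y² - 1, g_2 = x - y + 1.

Reduce p = y³ + y + 1 modulo G:
  leading term y³: subtract (y)·g_1 from y³ + y + 1 → -y + 1
  leading term y: no divisor's leading term divides it; move -y to the remainder.
  leading term 1: no divisor's leading term divides it; move 1 to the remainder.
  normal form = -y + 1.
The normal form is nonzero, so p ∉ I. Since p minus its normal form lies in I, I + (p) = I + (r) where r = -y + 1; decide whether this ideal is the whole ring.
Run Buchberger on G together with r (pairs among the g_i already reduce to 0 since G is a Gröbner basis):
g_1 = y² - 1, LT = y².
g_2 = x - y + 1, LT = x.
r = -y + 1, LT = y.

The S-polynomials (S(g_1,g_2), S(g_1,r), S(g_2,r)) all reduce to 0 modulo the current basis, so we have a Gröbner basis.
Inter-reduce: drop elements whose leading term is divisible by another's, tail-reduce, and make monic.
Reduced Gröbner basis: {x, y - 1}.
The reduced Gröbner basis of I + (p) is {x, y - 1} ≠ {1}, a proper ideal, so the enlarged system stays consistent: p is independent of I, with normal form -y + 1.

Ideal membership is decidable via reduction modulo a Gröbner basis.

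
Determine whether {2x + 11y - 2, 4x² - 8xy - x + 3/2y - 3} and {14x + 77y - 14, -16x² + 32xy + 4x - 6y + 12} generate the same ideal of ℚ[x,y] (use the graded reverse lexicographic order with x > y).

Two ideals are equal iff their reduced Gröbner bases coincide (the reduced basis is unique for a fixed ordering).
Buchberger on the first generating set:
f_1 = 2x + 11y - 2, LT = x.
f_2 = 4x² - 8xy - x + 3/2y - 3, LT = x².

S(f_1,f_2): lcm = x². S = 15/2xy - ¾x - ⅜y + ¾.
  leading term xy: subtract (15/4y)·f_1 from 15/2xy - ¾x - ⅜y + ¾ → -165/4y² - ¾x + 57/8y + ¾
  leading term y²: no divisor's leading term divides it; move -165/4y² to the remainder.
  leading term x: subtract (-⅜)·f_1 from -¾x + 57/8y + ¾ → 45/4y
  leading term y: no divisor's leading term divides it; move 45/4y to the remainder.
  remainder -165/4y² + 45/4y ≠ 0; add g_3 = -165/4y² + 45/4y to the basis.

The other S-polynomials (S(f_1,g_3), S(f_2,g_3)) all reduce to 0 modulo the current basis, so we have a Gröbner basis.
Inter-reduce: drop elements whose leading term is divisible by another's, tail-reduce, and make monic.
Reduced Gröbner basis: {y² - 3/11y, x + 11/2y - 1}.

Buchberger on the second generating set:
h_1 = 14x + 77y - 14, LT = x.
h_2 = -16x² + 32xy + 4x - 6y + 12, LT = x².

S(h_1,h_2): lcm = x². S = 15/2xy - ¾x - ⅜y + ¾.
  leading term xy: subtract (15/28y)·h_1 from 15/2xy - ¾x - ⅜y + ¾ → -165/4y² - ¾x + 57/8y + ¾
  leading term y²: no divisor's leading term divides it; move -165/4y² to the remainder.
  leading term x: subtract (-3/56)·h_1 from -¾x + 57/8y + ¾ → 45/4y
  leading term y: no divisor's leading term divides it; move 45/4y to the remainder.
  remainder -165/4y² + 45/4y ≠ 0; add k_3 = -165/4y² + 45/4y to the basis.

The other S-polynomials (S(h_1,k_3), S(h_2,k_3)) all reduce to 0 modulo the current basis, so we have a Gröbner basis.
Inter-reduce: drop elements whose leading term is divisible by another's, tail-reduce, and make monic.
Reduced Gröbner basis: {y² - 3/11y, x + 11/2y - 1}.

These coincide, so the ideals are equal.
The choice of monomial ordering does not affect the verdict — as long as both bases are computed under the same ordering, their equality decides ideal equality.

Yes, the ideals are equal.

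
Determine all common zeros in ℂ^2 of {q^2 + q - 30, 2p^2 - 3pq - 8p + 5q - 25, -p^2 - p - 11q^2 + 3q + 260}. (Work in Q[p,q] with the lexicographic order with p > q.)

{(0, 5)}

Compute a lex Gröbner basis by Buchberger's algorithm.
f_1 = q^2 + q - 30, LT = q^2.
f_2 = 2p^2 - 3pq - 8p + 5q - 25, LT = p^2.
f_3 = -p^2 - p - 11q^2 + 3q + 260, LT = p^2.

S(f_1,f_2): leading monomials are coprime, so the S-polynomial reduces to 0 (Buchberger's first criterion).
S(f_1,f_3): leading monomials are coprime, so the S-polynomial reduces to 0 (Buchberger's first criterion).
S(f_2,f_3): lcm = p^2. S = -3/2pq - 5p - 11q^2 + 11/2q + 495/2.
  leading term pq: no divisor's leading term divides it; move -3/2pq to the remainder.
  leading term p: no divisor's leading term divides it; move -5p to the remainder.
  leading term q^2: subtract (-11)·f_1 from -11q^2 + 11/2q + 495/2 → 33/2q - 165/2
  leading term q: no divisor's leading term divides it; move 33/2q to the remainder.
  leading term 1: no divisor's leading term divides it; move -165/2 to the remainder.
  remainder -3/2pq - 5p + 33/2q - 165/2 ≠ 0; add h_4 = -3/2pq - 5p + 33/2q - 165/2 to the basis.

S(f_1,h_4): lcm = pq^2. S = -7/3pq - 30p + 11q^2 - 55q.
  leading term pq: subtract (14/9)·h_4 from -7/3pq - 30p + 11q^2 - 55q → -200/9p + 11q^2 - 242/3q + 385/3
  leading term p: no divisor's leading term divides it; move -200/9p to the remainder.
  leading term q^2: subtract (11)·f_1 from 11q^2 - 242/3q + 385/3 → -275/3q + 1375/3
  leading term q: no divisor's leading term divides it; move -275/3q to the remainder.
  leading term 1: no divisor's leading term divides it; move 1375/3 to the remainder.
  remainder -200/9p - 275/3q + 1375/3 ≠ 0; add h_5 = -200/9p - 275/3q + 1375/3 to the basis.

S(f_2,h_4): lcm = p^2q. S = -10/3p^2 - 3/2pq^2 + 7pq - 55p + 5/2q^2 - 25/2q.
  leading term p^2: subtract (-5/3)·f_2 from -10/3p^2 - 3/2pq^2 + 7pq - 55p + 5/2q^2 - 25/2q → -3/2pq^2 + 2pq - 205/3p + 5/2q^2 - 25/6q - 125/3
  leading term pq^2: subtract (-3/2p)·f_1 from -3/2pq^2 + 2pq - 205/3p + 5/2q^2 - 25/6q - 125/3 → 7/2pq - 340/3p + 5/2q^2 - 25/6q - 125/3
  leading term pq: subtract (-7/3)·h_4 from 7/2pq - 340/3p + 5/2q^2 - 25/6q - 125/3 → -125p + 5/2q^2 + 103/3q - 1405/6
  leading term p: subtract (45/8)·h_5 from -125p + 5/2q^2 + 103/3q - 1405/6 → 5/2q^2 + 13199/24q - 67495/24
  leading term q^2: subtract (5/2)·f_1 from 5/2q^2 + 13199/24q - 67495/24 → 13139/24q - 65695/24
  leading term q: no divisor's leading term divides it; move 13139/24q to the remainder.
  leading term 1: no divisor's leading term divides it; move -65695/24 to the remainder.
  remainder 13139/24q - 65695/24 ≠ 0; add h_6 = 13139/24q - 65695/24 to the basis.

S(f_3,h_4): lcm = p^2q. S = -10/3p^2 + 12pq - 55p + 11q^3 - 3q^2 - 260q.
  leading term p^2: subtract (-5/3)·f_2 from -10/3p^2 + 12pq - 55p + 11q^3 - 3q^2 - 260q → 7pq - 205/3p + 11q^3 - 3q^2 - 755/3q - 125/3
  leading term pq: subtract (-14/3)·h_4 from 7pq - 205/3p + 11q^3 - 3q^2 - 755/3q - 125/3 → -275/3p + 11q^3 - 3q^2 - 524/3q - 1280/3
  leading term p: subtract (33/8)·h_5 from -275/3p + 11q^3 - 3q^2 - 524/3q - 1280/3 → 11q^3 - 3q^2 + 4883/24q - 55615/24
  leading term q^3: subtract (11q)·f_1 from 11q^3 - 3q^2 + 4883/24q - 55615/24 → -14q^2 + 12803/24q - 55615/24
  leading term q^2: subtract (-14)·f_1 from -14q^2 + 12803/24q - 55615/24 → 13139/24q - 65695/24
  leading term q: subtract (1)·h_6 from 13139/24q - 65695/24 → 0
  remainder 0.

S(f_1,h_5): leading monomials are coprime, so the S-polynomial reduces to 0 (Buchberger's first criterion).
S(f_2,h_5): lcm = p^2. S = -45/8pq + 133/8p + 5/2q - 25/2.
  leading term pq: subtract (15/4)·h_4 from -45/8pq + 133/8p + 5/2q - 25/2 → 283/8p - 475/8q + 2375/8
  leading term p: subtract (-2547/1600)·h_5 from 283/8p - 475/8q + 2375/8 → -13139/64q + 65695/64
  leading term q: subtract (-3/8)·h_6 from -13139/64q + 65695/64 → 0
  remainder 0.

S(f_3,h_5): lcm = p^2. S = -33/8pq + 173/8p + 11q^2 - 3q - 260.
  leading term pq: subtract (11/4)·h_4 from -33/8pq + 173/8p + 11q^2 - 3q - 260 → 283/8p + 11q^2 - 387/8q - 265/8
  leading term p: subtract (-2547/1600)·h_5 from 283/8p + 11q^2 - 387/8q - 265/8 → 11q^2 - 12435/64q + 44575/64
  leading term q^2: subtract (11)·f_1 from 11q^2 - 12435/64q + 44575/64 → -13139/64q + 65695/64
  leading term q: subtract (-3/8)·h_6 from -13139/64q + 65695/64 → 0
  remainder 0.

S(h_4,h_5): lcm = pq. S = 10/3p - 33/8q^2 + 77/8q + 55.
  leading term p: subtract (-3/20)·h_5 from 10/3p - 33/8q^2 + 77/8q + 55 → -33/8q^2 - 33/8q + 495/4
  leading term q^2: subtract (-33/8)·f_1 from -33/8q^2 - 33/8q + 495/4 → 0
  remainder 0.

S(f_1,h_6): lcm = q^2. S = 6q - 30.
  leading term q: subtract (144/13139)·h_6 from 6q - 30 → 0
  remainder 0.

S(f_2,h_6): leading monomials are coprime, so the S-polynomial reduces to 0 (Buchberger's first criterion).
S(f_3,h_6): leading monomials are coprime, so the S-polynomial reduces to 0 (Buchberger's first criterion).
S(h_4,h_6): lcm = pq. S = 25/3p - 11q + 55.
  leading term p: subtract (-3/8)·h_5 from 25/3p - 11q + 55 → -363/8q + 1815/8
  leading term q: subtract (-1089/13139)·h_6 from -363/8q + 1815/8 → 0
  remainder 0.

S(h_5,h_6): leading monomials are coprime, so the S-polynomial reduces to 0 (Buchberger's first criterion).
Every S-polynomial of the final basis reduces to 0, so we have a Gröbner basis.
Inter-reduce: drop elements whose leading term is divisible by another's, tail-reduce, and make monic.
Reduced Gröbner basis: {p, q - 5}.

Since the basis is lex-ordered, q - 5 is univariate in q. Its roots are {5}. Back-substituting each root into the other basis elements fixes the other coordinates.
  q = 5: the earlier basis element becomes p = 0, giving p = 0 — point (0, 5).
Substituting each solution back into the original system confirms all equations vanish.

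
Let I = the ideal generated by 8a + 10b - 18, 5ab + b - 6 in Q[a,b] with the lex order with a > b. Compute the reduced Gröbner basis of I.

G = {a + 5/4b - 9/4, b^2 - 49/25b + 24/25}

f_1 = 8a + 10b - 18, LT = a.
f_2 = 5ab + b - 6, LT = ab.

S(f_1,f_2): lcm = ab. S = 5/4b^2 - 49/20b + 6/5.
  reduce S modulo (f_1, f_2):
  remainder 5/4b^2 - 49/20b + 6/5 ≠ 0; add g_3 = 5/4b^2 - 49/20b + 6/5 to the basis.

The other S-polynomials (S(f_1,g_3), S(f_2,g_3)) all reduce to 0 modulo the current basis, so we have a Gröbner basis.
Inter-reduce: drop elements whose leading term is divisible by another's, tail-reduce, and make monic.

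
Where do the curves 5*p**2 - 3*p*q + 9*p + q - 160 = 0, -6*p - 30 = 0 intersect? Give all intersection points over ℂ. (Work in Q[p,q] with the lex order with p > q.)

Compute a lex Gröbner basis by Buchberger's algorithm.
f_1 = 5*p**2 - 3*p*q + 9*p + q - 160, LT = p**2.
f_2 = -6*p - 30, LT = p.

S(f_1,f_2): lcm = p**2. S = -3/5*p*q - 16/5*p + 1/5*q - 32.
  reduce S modulo (f_1, f_2):
  remainder 16/5*q - 16 ≠ 0; add h_3 = 16/5*q - 16 to the basis.

The other S-polynomials (S(f_1,h_3), S(f_2,h_3)) all reduce to 0 modulo the current basis, so we have a Gröbner basis.
Inter-reduce: drop elements whose leading term is divisible by another's, tail-reduce, and make monic.
Reduced Gröbner basis: {p + 5, q - 5}.

From the last basis element, q - 5 = 0, so q takes values in {5}. Each choice, substituted upward through the basis, yields the corresponding point(s) of the solution set.
  q = 5: the earlier basis element becomes p + 5 = 0, giving p = -5 — point (-5, 5).

{(-5, 5)}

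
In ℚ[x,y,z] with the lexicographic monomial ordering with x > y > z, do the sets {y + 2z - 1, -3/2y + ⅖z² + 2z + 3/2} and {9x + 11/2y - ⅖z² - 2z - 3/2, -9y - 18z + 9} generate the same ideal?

No, the ideals differ.

Equality of ideals is decidable: compute both reduced Gröbner bases (unique for the ordering) and check whether they agree.
Buchberger on the first generating set:
f_1 = y + 2z - 1, LT = y.
f_2 = -3/2y + ⅖z² + 2z + 3/2, LT = y.

S(f_1,f_2): lcm = y. S = 4/15z² + 10/3z.
  leading term z²: no divisor's leading term divides it; move 4/15z² to the remainder.
  leading term z: no divisor's leading term divides it; move 10/3z to the remainder.
  remainder 4/15z² + 10/3z ≠ 0; add g_3 = 4/15z² + 10/3z to the basis.

The other S-polynomials (S(f_1,g_3), S(f_2,g_3)) all reduce to 0 modulo the current basis, so we have a Gröbner basis.
Inter-reduce: drop elements whose leading term is divisible by another's, tail-reduce, and make monic.
Reduced Gröbner basis: {y + 2z - 1, z² + 25/2z}.

Buchberger on the second generating set:
h_1 = 9x + 11/2y - ⅖z² - 2z - 3/2, LT = x.
h_2 = -9y - 18z + 9, LT = y.

The S-polynomials (S(h_1,h_2)) all reduce to 0 modulo the current basis, so we have a Gröbner basis.
Inter-reduce: drop elements whose leading term is divisible by another's, tail-reduce, and make monic.
Reduced Gröbner basis: {x - 2/45z² - 13/9z + 4/9, y + 2z - 1}.

These differ, so the ideals are not equal.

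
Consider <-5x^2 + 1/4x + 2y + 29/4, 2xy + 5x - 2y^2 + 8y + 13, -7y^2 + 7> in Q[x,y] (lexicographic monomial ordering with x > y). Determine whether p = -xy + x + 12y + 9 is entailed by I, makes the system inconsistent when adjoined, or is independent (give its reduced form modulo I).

First compute the reduced Gröbner basis of I by Buchberger's algorithm.
f_1 = -5x^2 + 1/4x + 2y + 29/4, LT = x^2.
f_2 = 2xy + 5x - 2y^2 + 8y + 13, LT = xy.
f_3 = -7y^2 + 7, LT = y^2.

S(f_1,f_2): lcm = x^2y. S = -5/2x^2 + xy^2 - 81/20xy - 13/2x - 2/5y^2 - 29/20y.
  leading term x^2: subtract (1/2)·f_1 from -5/2x^2 + xy^2 - 81/20xy - 13/2x - 2/5y^2 - 29/20y → xy^2 - 81/20xy - 53/8x - 2/5y^2 - 49/20y - 29/8
  leading term xy^2: subtract (1/2y)·f_2 from xy^2 - 81/20xy - 53/8x - 2/5y^2 - 49/20y - 29/8 → -131/20xy - 53/8x + y^3 - 22/5y^2 - 179/20y - 29/8
  leading term xy: subtract (-131/40)·f_2 from -131/20xy - 53/8x + y^3 - 22/5y^2 - 179/20y - 29/8 → 39/4x + y^3 - 219/20y^2 + 69/4y + 779/20
  leading term x: no divisor's leading term divides it; move 39/4x to the remainder.
  leading term y^3: subtract (-1/7y)·f_3 from y^3 - 219/20y^2 + 69/4y + 779/20 → -219/20y^2 + 73/4y + 779/20
  leading term y^2: subtract (219/140)·f_3 from -219/20y^2 + 73/4y + 779/20 → 73/4y + 28
  leading term y: no divisor's leading term divides it; move 73/4y to the remainder.
  leading term 1: no divisor's leading term divides it; move 28 to the remainder.
  remainder 39/4x + 73/4y + 28 ≠ 0; add h_4 = 39/4x + 73/4y + 28 to the basis.

S(f_2,f_3): lcm = xy^2. S = 5/2xy + x - y^3 + 4y^2 + 13/2y.
  leading term xy: subtract (5/4)·f_2 from 5/2xy + x - y^3 + 4y^2 + 13/2y → -21/4x - y^3 + 13/2y^2 - 7/2y - 65/4
  leading term x: subtract (-7/13)·h_4 from -21/4x - y^3 + 13/2y^2 - 7/2y - 65/4 → -y^3 + 13/2y^2 + 329/52y - 61/52
  leading term y^3: subtract (1/7y)·f_3 from -y^3 + 13/2y^2 + 329/52y - 61/52 → 13/2y^2 + 277/52y - 61/52
  leading term y^2: subtract (-13/14)·f_3 from 13/2y^2 + 277/52y - 61/52 → 277/52y + 277/52
  leading term y: no divisor's leading term divides it; move 277/52y to the remainder.
  leading term 1: no divisor's leading term divides it; move 277/52 to the remainder.
  remainder 277/52y + 277/52 ≠ 0; add h_5 = 277/52y + 277/52 to the basis.

The other S-polynomials (S(f_1,f_3), S(f_1,h_4), S(f_2,h_4), S(f_3,h_4), S(f_1,h_5), S(f_2,h_5), S(f_3,h_5), S(h_4,h_5)) all reduce to 0 modulo the current basis, so we have a Gröbner basis.
Inter-reduce: drop elements whose leading term is divisible by another's, tail-reduce, and make monic.
Reduced Gröbner basis: {x + 1, y + 1}.
Label its elements g_1 = x + 1, g_2 = y + 1.

Reduce p = -xy + x + 12y + 9 modulo G:
  leading term xy: subtract (-y)·g_1 from -xy + x + 12y + 9 → x + 13y + 9
  leading term x: subtract (1)·g_1 from x + 13y + 9 → 13y + 8
  leading term y: subtract (13)·g_2 from 13y + 8 → -5
  leading term 1: no divisor's leading term divides it; move -5 to the remainder.
  normal form = -5.
The normal form is nonzero, so p ∉ I. Since p minus its normal form lies in I, I + (p) = I + (r) where r = -5; decide whether this ideal is the whole ring.
Here r = -5 is a nonzero constant, hence a unit: 1 ∈ I + (p), the Gröbner basis of I + (p) is {1}, and the enlarged system has no common solution — adjoining p is inconsistent.

The remainder on division by a Gröbner basis is unique — it is the normal form.

Adjoining -xy + x + 12y + 9 makes the ideal the whole ring: the system is inconsistent.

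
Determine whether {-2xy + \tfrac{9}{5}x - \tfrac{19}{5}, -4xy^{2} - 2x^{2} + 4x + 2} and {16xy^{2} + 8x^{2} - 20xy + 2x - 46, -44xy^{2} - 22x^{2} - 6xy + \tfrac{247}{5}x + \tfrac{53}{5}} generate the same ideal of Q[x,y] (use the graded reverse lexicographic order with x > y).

Equality of ideals is decidable: compute both reduced Gröbner bases (unique for the ordering) and check whether they agree.
Buchberger on the first generating set:
f_1 = -2xy + \tfrac{9}{5}x - \tfrac{19}{5}, LT = xy.
f_2 = -4xy^{2} - 2x^{2} + 4x + 2, LT = xy^{2}.

S(f_1,f_2): lcm = xy^{2}. S = -\tfrac{1}{2}x^{2} - \tfrac{9}{10}xy + x + \tfrac{19}{10}y + \tfrac{1}{2}.
  reduce S modulo (f_1, f_2):
  remainder -\tfrac{1}{2}x^{2} + \tfrac{19}{100}x + \tfrac{19}{10}y + \tfrac{221}{100} ≠ 0; add g_3 = -\tfrac{1}{2}x^{2} + \tfrac{19}{100}x + \tfrac{19}{10}y + \tfrac{221}{100} to the basis.

S(f_1,g_3): lcm = x^{2}y. S = -\tfrac{9}{10}x^{2} + \tfrac{19}{50}xy + \tfrac{19}{5}y^{2} + \tfrac{19}{10}x + \tfrac{221}{50}y.
  reduce S modulo (f_1, f_2, g_3):
  remainder \tfrac{19}{5}y^{2} + \tfrac{19}{10}x + y - \tfrac{47}{10} ≠ 0; add g_4 = \tfrac{19}{5}y^{2} + \tfrac{19}{10}x + y - \tfrac{47}{10} to the basis.

The other S-polynomials (S(f_2,g_3), S(f_1,g_4), S(f_2,g_4), S(g_3,g_4)) all reduce to 0 modulo the current basis, so we have a Gröbner basis.
Inter-reduce: drop elements whose leading term is divisible by another's, tail-reduce, and make monic.
Reduced Gröbner basis: {x^{2} - \tfrac{19}{50}x - \tfrac{19}{5}y - \tfrac{221}{50}, xy - \tfrac{9}{10}x + \tfrac{19}{10}, y^{2} + \tfrac{1}{2}x + \tfrac{5}{19}y - \tfrac{47}{38}}.

Buchberger on the second generating set:
h_1 = 16xy^{2} + 8x^{2} - 20xy + 2x - 46, LT = xy^{2}.
h_2 = -44xy^{2} - 22x^{2} - 6xy + \tfrac{247}{5}x + \tfrac{53}{5}, LT = xy^{2}.

S(h_1,h_2): lcm = xy^{2}. S = -\tfrac{61}{44}xy + \tfrac{549}{440}x - \tfrac{1159}{440}.
  reduce S modulo (h_1, h_2):
  remainder -\tfrac{61}{44}xy + \tfrac{549}{440}x - \tfrac{1159}{440} ≠ 0; add k_3 = -\tfrac{61}{44}xy + \tfrac{549}{440}x - \tfrac{1159}{440} to the basis.

S(h_1,k_3): lcm = xy^{2}. S = \tfrac{1}{2}x^{2} - \tfrac{7}{20}xy + \tfrac{1}{8}x - \tfrac{19}{10}y - \tfrac{23}{8}.
  reduce S modulo (h_1, h_2, k_3):
  remainder \tfrac{1}{2}x^{2} - \tfrac{19}{100}x - \tfrac{19}{10}y - \tfrac{221}{100} ≠ 0; add k_4 = \tfrac{1}{2}x^{2} - \tfrac{19}{100}x - \tfrac{19}{10}y - \tfrac{221}{100} to the basis.

S(h_1,k_4): lcm = x^{2}y^{2}. S = \tfrac{1}{2}x^{3} - \tfrac{5}{4}x^{2}y + \tfrac{19}{50}xy^{2} + \tfrac{19}{5}y^{3} + \tfrac{1}{8}x^{2} + \tfrac{221}{50}y^{2} - \tfrac{23}{8}x.
  reduce S modulo (h_1, h_2, k_3, k_4):
  remainder \tfrac{19}{5}y^{3} + \tfrac{221}{50}y^{2} + \tfrac{171}{50}x - \tfrac{19}{5}y - \tfrac{196}{25} ≠ 0; add k_5 = \tfrac{19}{5}y^{3} + \tfrac{221}{50}y^{2} + \tfrac{171}{50}x - \tfrac{19}{5}y - \tfrac{196}{25} to the basis.

S(k_3,k_4): lcm = x^{2}y. S = -\tfrac{9}{10}x^{2} + \tfrac{19}{50}xy + \tfrac{19}{5}y^{2} + \tfrac{19}{10}x + \tfrac{221}{50}y.
  reduce S modulo (h_1, h_2, k_3, k_4, k_5):
  remainder \tfrac{19}{5}y^{2} + \tfrac{19}{10}x + y - \tfrac{47}{10} ≠ 0; add k_6 = \tfrac{19}{5}y^{2} + \tfrac{19}{10}x + y - \tfrac{47}{10} to the basis.

The other S-polynomials (S(h_2,k_3), S(h_2,k_4), S(h_1,k_5), S(h_2,k_5), S(k_3,k_5), S(k_4,k_5), S(h_1,k_6), S(h_2,k_6), S(k_3,k_6), S(k_4,k_6), S(k_5,k_6)) all reduce to 0 modulo the current basis, so we have a Gröbner basis.
Inter-reduce: drop elements whose leading term is divisible by another's, tail-reduce, and make monic.
Reduced Gröbner basis: {x^{2} - \tfrac{19}{50}x - \tfrac{19}{5}y - \tfrac{221}{50}, xy - \tfrac{9}{10}x + \tfrac{19}{10}, y^{2} + \tfrac{1}{2}x + \tfrac{5}{19}y - \tfrac{47}{38}}.

The two bases agree; hence the ideals are identical.
The same test decides containment: I ⊆ J iff every generator of I reduces to 0 modulo a Gröbner basis of J.

Yes, the ideals are equal.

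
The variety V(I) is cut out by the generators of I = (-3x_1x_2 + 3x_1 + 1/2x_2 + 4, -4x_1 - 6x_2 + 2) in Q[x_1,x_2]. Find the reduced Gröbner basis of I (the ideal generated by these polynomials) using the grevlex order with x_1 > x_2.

G = {x_2^2 - 11/9x_2 + 11/9, x_1 + 3/2x_2 - 1/2}

Buchberger's algorithm terminates because the ascending chain of leading-term ideals stabilizes.

f_1 = -3x_1x_2 + 3x_1 + 1/2x_2 + 4, LT = x_1x_2.
f_2 = -4x_1 - 6x_2 + 2, LT = x_1.

S(f_1,f_2): lcm = x_1x_2. S = -3/2x_2^2 - x_1 + 1/3x_2 - 4/3.
  leading term x_2^2: no divisor's leading term divides it; move -3/2x_2^2 to the remainder.
  leading term x_1: subtract (1/4)·f_2 from -x_1 + 1/3x_2 - 4/3 → 11/6x_2 - 11/6
  leading term x_2: no divisor's leading term divides it; move 11/6x_2 to the remainder.
  leading term 1: no divisor's leading term divides it; move -11/6 to the remainder.
  remainder -3/2x_2^2 + 11/6x_2 - 11/6 ≠ 0; add g_3 = -3/2x_2^2 + 11/6x_2 - 11/6 to the basis.

The other S-polynomials (S(f_1,g_3), S(f_2,g_3)) all reduce to 0 modulo the current basis, so we have a Gröbner basis.
Inter-reduce: drop elements whose leading term is divisible by another's, tail-reduce, and make monic.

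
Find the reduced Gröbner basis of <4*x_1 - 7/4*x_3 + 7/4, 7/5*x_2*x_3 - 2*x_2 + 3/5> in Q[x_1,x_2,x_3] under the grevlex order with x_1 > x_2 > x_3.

f_1 = 4*x_1 - 7/4*x_3 + 7/4, LT = x_1.
f_2 = 7/5*x_2*x_3 - 2*x_2 + 3/5, LT = x_2*x_3.

S(f_1,f_2): leading monomials are coprime, so the S-polynomial reduces to 0 (Buchberger's first criterion).
Every S-polynomial of the final basis reduces to 0, so we have a Gröbner basis.

G = {x_2*x_3 - 10/7*x_2 + 3/7, x_1 - 7/16*x_3 + 7/16}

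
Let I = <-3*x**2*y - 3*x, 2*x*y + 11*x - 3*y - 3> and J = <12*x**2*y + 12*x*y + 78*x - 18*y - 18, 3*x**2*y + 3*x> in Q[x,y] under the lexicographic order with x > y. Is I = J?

Yes, the ideals are equal.

Since reduced Gröbner bases are canonical representatives of ideals under a given ordering, it suffices to compute and compare them.
Buchberger on the first generating set:
f_1 = -3*x**2*y - 3*x, LT = x**2*y.
f_2 = 2*x*y + 11*x - 3*y - 3, LT = x*y.

S(f_1,f_2): lcm = x**2*y. S = -11/2*x**2 + 3/2*x*y + 5/2*x.
  leading term x**2: no divisor's leading term divides it; move -11/2*x**2 to the remainder.
  leading term x*y: subtract (3/4)·f_2 from 3/2*x*y + 5/2*x → -23/4*x + 9/4*y + 9/4
  leading term x: no divisor's leading term divides it; move -23/4*x to the remainder.
  leading term y: no divisor's leading term divides it; move 9/4*y to the remainder.
  leading term 1: no divisor's leading term divides it; move 9/4 to the remainder.
  remainder -11/2*x**2 - 23/4*x + 9/4*y + 9/4 ≠ 0; add g_3 = -11/2*x**2 - 23/4*x + 9/4*y + 9/4 to the basis.

S(f_1,g_3): lcm = x**2*y. S = -23/22*x*y + x + 9/22*y**2 + 9/22*y.
  leading term x*y: subtract (-23/44)·f_2 from -23/22*x*y + x + 9/22*y**2 + 9/22*y → 27/4*x + 9/22*y**2 - 51/44*y - 69/44
  leading term x: no divisor's leading term divides it; move 27/4*x to the remainder.
  leading term y**2: no divisor's leading term divides it; move 9/22*y**2 to the remainder.
  leading term y: no divisor's leading term divides it; move -51/44*y to the remainder.
  leading term 1: no divisor's leading term divides it; move -69/44 to the remainder.
  remainder 27/4*x + 9/22*y**2 - 51/44*y - 69/44 ≠ 0; add g_4 = 27/4*x + 9/22*y**2 - 51/44*y - 69/44 to the basis.

S(f_1,g_4): lcm = x**2*y. S = -2/33*x*y**3 + 17/99*x*y**2 + 23/99*x*y + x.
  leading term x*y**3: subtract (-1/33*y**2)·f_2 from -2/33*x*y**3 + 17/99*x*y**2 + 23/99*x*y + x → 50/99*x*y**2 + 23/99*x*y + x - 1/11*y**3 - 1/11*y**2
  leading term x*y**2: subtract (25/99*y)·f_2 from 50/99*x*y**2 + 23/99*x*y + x - 1/11*y**3 - 1/11*y**2 → -28/11*x*y + x - 1/11*y**3 + 2/3*y**2 + 25/33*y
  leading term x*y: subtract (-14/11)·f_2 from -28/11*x*y + x - 1/11*y**3 + 2/3*y**2 + 25/33*y → 15*x - 1/11*y**3 + 2/3*y**2 - 101/33*y - 42/11
  leading term x: subtract (20/9)·g_4 from 15*x - 1/11*y**3 + 2/3*y**2 - 101/33*y - 42/11 → -1/11*y**3 - 8/33*y**2 - 16/33*y - 1/3
  leading term y**3: no divisor's leading term divides it; move -1/11*y**3 to the remainder.
  leading term y**2: no divisor's leading term divides it; move -8/33*y**2 to the remainder.
  leading term y: no divisor's leading term divides it; move -16/33*y to the remainder.
  leading term 1: no divisor's leading term divides it; move -1/3 to the remainder.
  remainder -1/11*y**3 - 8/33*y**2 - 16/33*y - 1/3 ≠ 0; add g_5 = -1/11*y**3 - 8/33*y**2 - 16/33*y - 1/3 to the basis.

The other S-polynomials (S(f_2,g_3), S(f_2,g_4), S(g_3,g_4), S(f_1,g_5), S(f_2,g_5), S(g_3,g_5), S(g_4,g_5)) all reduce to 0 modulo the current basis, so we have a Gröbner basis.
Inter-reduce: drop elements whose leading term is divisible by another's, tail-reduce, and make monic.
Reduced Gröbner basis: {x + 2/33*y**2 - 17/99*y - 23/99, y**3 + 8/3*y**2 + 16/3*y + 11/3}.

Buchberger on the second generating set:
h_1 = 12*x**2*y + 12*x*y + 78*x - 18*y - 18, LT = x**2*y.
h_2 = 3*x**2*y + 3*x, LT = x**2*y.

S(h_1,h_2): lcm = x**2*y. S = x*y + 11/2*x - 3/2*y - 3/2.
  leading term x*y: no divisor's leading term divides it; move x*y to the remainder.
  leading term x: no divisor's leading term divides it; move 11/2*x to the remainder.
  leading term y: no divisor's leading term divides it; move -3/2*y to the remainder.
  leading term 1: no divisor's leading term divides it; move -3/2 to the remainder.
  remainder x*y + 11/2*x - 3/2*y - 3/2 ≠ 0; add k_3 = x*y + 11/2*x - 3/2*y - 3/2 to the basis.

S(h_1,k_3): lcm = x**2*y. S = -11/2*x**2 + 5/2*x*y + 8*x - 3/2*y - 3/2.
  leading term x**2: no divisor's leading term divides it; move -11/2*x**2 to the remainder.
  leading term x*y: subtract (5/2)·k_3 from 5/2*x*y + 8*x - 3/2*y - 3/2 → -23/4*x + 9/4*y + 9/4
  leading term x: no divisor's leading term divides it; move -23/4*x to the remainder.
  leading term y: no divisor's leading term divides it; move 9/4*y to the remainder.
  leading term 1: no divisor's leading term divides it; move 9/4 to the remainder.
  remainder -11/2*x**2 - 23/4*x + 9/4*y + 9/4 ≠ 0; add k_4 = -11/2*x**2 - 23/4*x + 9/4*y + 9/4 to the basis.

S(h_1,k_4): lcm = x**2*y. S = -1/22*x*y + 13/2*x + 9/22*y**2 - 12/11*y - 3/2.
  leading term x*y: subtract (-1/22)·k_3 from -1/22*x*y + 13/2*x + 9/22*y**2 - 12/11*y - 3/2 → 27/4*x + 9/22*y**2 - 51/44*y - 69/44
  leading term x: no divisor's leading term divides it; move 27/4*x to the remainder.
  leading term y**2: no divisor's leading term divides it; move 9/22*y**2 to the remainder.
  leading term y: no divisor's leading term divides it; move -51/44*y to the remainder.
  leading term 1: no divisor's leading term divides it; move -69/44 to the remainder.
  remainder 27/4*x + 9/22*y**2 - 51/44*y - 69/44 ≠ 0; add k_5 = 27/4*x + 9/22*y**2 - 51/44*y - 69/44 to the basis.

S(h_1,k_5): lcm = x**2*y. S = -2/33*x*y**3 + 17/99*x*y**2 + 122/99*x*y + 13/2*x - 3/2*y - 3/2.
  leading term x*y**3: subtract (-2/33*y**2)·k_3 from -2/33*x*y**3 + 17/99*x*y**2 + 122/99*x*y + 13/2*x - 3/2*y - 3/2 → 50/99*x*y**2 + 122/99*x*y + 13/2*x - 1/11*y**3 - 1/11*y**2 - 3/2*y - 3/2
  leading term x*y**2: subtract (50/99*y)·k_3 from 50/99*x*y**2 + 122/99*x*y + 13/2*x - 1/11*y**3 - 1/11*y**2 - 3/2*y - 3/2 → -17/11*x*y + 13/2*x - 1/11*y**3 + 2/3*y**2 - 49/66*y - 3/2
  leading term x*y: subtract (-17/11)·k_3 from -17/11*x*y + 13/2*x - 1/11*y**3 + 2/3*y**2 - 49/66*y - 3/2 → 15*x - 1/11*y**3 + 2/3*y**2 - 101/33*y - 42/11
  leading term x: subtract (20/9)·k_5 from 15*x - 1/11*y**3 + 2/3*y**2 - 101/33*y - 42/11 → -1/11*y**3 - 8/33*y**2 - 16/33*y - 1/3
  leading term y**3: no divisor's leading term divides it; move -1/11*y**3 to the remainder.
  leading term y**2: no divisor's leading term divides it; move -8/33*y**2 to the remainder.
  leading term y: no divisor's leading term divides it; move -16/33*y to the remainder.
  leading term 1: no divisor's leading term divides it; move -1/3 to the remainder.
  remainder -1/11*y**3 - 8/33*y**2 - 16/33*y - 1/3 ≠ 0; add k_6 = -1/11*y**3 - 8/33*y**2 - 16/33*y - 1/3 to the basis.

The other S-polynomials (S(h_2,k_3), S(h_2,k_4), S(k_3,k_4), S(h_2,k_5), S(k_3,k_5), S(k_4,k_5), S(h_1,k_6), S(h_2,k_6), S(k_3,k_6), S(k_4,k_6), S(k_5,k_6)) all reduce to 0 modulo the current basis, so we have a Gröbner basis.
Inter-reduce: drop elements whose leading term is divisible by another's, tail-reduce, and make monic.
Reduced Gröbner basis: {x + 2/33*y**2 - 17/99*y - 23/99, y**3 + 8/3*y**2 + 16/3*y + 11/3}.

Same reduced basis, so the two generating sets span the same ideal.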